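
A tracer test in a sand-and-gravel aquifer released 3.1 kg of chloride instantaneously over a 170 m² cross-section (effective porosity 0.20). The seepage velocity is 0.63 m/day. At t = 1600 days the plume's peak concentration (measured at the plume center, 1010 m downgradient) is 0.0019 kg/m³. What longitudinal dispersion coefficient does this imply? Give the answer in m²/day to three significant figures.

0.115 m²/day

At the plume center C_max = M/(n_e·A·√(4πDt)), so D = M²/(4πt·(n_e·A·C_max)²).
n_e·A·C_max = 0.20 × 170 × 0.0019 = 0.06460 kg/m.
D = 3.1²/(4π × 1600 × 0.06460²) = 0.115 m²/day.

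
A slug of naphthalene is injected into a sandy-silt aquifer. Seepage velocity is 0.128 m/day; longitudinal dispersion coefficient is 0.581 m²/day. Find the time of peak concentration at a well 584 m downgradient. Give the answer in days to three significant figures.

4530 days

For the 1D instantaneous-source solution, setting ∂C/∂t = 0 at fixed x gives v²t² + 2Dt − x² = 0, so t = (√(D² + v²x²) − D)/v².
√(D² + v²x²) = √(0.581² + 0.128² × 584²) = 74.75; v² = 0.016384.
t = (74.75 − 0.581)/0.016384 = 4530 days (vs. the pure-advection estimate x/v = 4560 d).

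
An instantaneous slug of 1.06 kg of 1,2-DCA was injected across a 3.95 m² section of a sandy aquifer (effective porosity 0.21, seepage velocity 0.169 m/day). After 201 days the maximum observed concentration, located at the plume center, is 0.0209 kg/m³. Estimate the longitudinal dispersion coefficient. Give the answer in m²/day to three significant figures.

At the plume center C_max = M/(n_e·A·√(4πDt)), so D = M²/(4πt·(n_e·A·C_max)²).
n_e·A·C_max = 0.21 × 3.95 × 0.0209 = 0.01734 kg/m.
D = 1.06²/(4π × 201 × 0.01734²) = 1.48 m²/day.

1.48 m²/day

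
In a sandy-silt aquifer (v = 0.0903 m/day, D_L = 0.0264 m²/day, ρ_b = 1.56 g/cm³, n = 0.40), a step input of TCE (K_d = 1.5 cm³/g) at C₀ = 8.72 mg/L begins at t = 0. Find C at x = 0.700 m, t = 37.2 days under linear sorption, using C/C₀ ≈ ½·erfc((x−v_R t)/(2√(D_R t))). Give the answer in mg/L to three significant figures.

3.03 mg/L

Retardation factor R = 1 + ρ_b·K_d/n = 1 + 1.56 × 1.5/0.40 = 6.850.
Sorption retards both mechanisms: v_R = v/R = 0.01318 m/day, D_R = D/R = 0.003854 m²/day.
v_R·t = 0.01318 × 37.2 = 0.490296 m; 2√(D_R t) = 0.7573 m; argument = (0.700 − 0.490296)/0.7573 = 0.2769.
C = C₀ × ½·erfc(0.2769) = 8.72 × 0.3477 = 3.03 mg/L.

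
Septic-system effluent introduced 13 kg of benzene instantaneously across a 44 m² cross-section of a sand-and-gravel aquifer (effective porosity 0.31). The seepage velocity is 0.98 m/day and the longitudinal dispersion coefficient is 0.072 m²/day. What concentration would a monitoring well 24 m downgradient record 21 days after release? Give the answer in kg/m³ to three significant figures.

For an instantaneous plane source, C(x,t) = M/(n_e·A·√(4πDt)) · exp(−(x−vt)²/(4Dt)), with n_e·A the pore (flow) area.
Plume center vt = 0.98 × 21 = 20.58 m, so the well at 24 m is 3.42 m downgradient of the peak.
√(4πDt) = 4.359 m, giving peak height M/(n_e·A·√(4πDt)) = 13/(0.31 × 44 × 4.359) = 0.2186 kg/m³.
(x−vt)²/(4Dt) = (3.42)²/(4 × 0.072 × 21) = 1.934; exp(−1.934) = 0.1446.
C = 0.2186 × 0.1446 = 0.0316 kg/m³.

0.0316 kg/m³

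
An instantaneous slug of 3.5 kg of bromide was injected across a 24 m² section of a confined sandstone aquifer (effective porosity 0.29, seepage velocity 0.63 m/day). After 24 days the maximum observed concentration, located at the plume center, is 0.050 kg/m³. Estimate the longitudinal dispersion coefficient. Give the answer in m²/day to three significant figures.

0.335 m²/day

At the plume center C_max = M/(n_e·A·√(4πDt)), so D = M²/(4πt·(n_e·A·C_max)²).
n_e·A·C_max = 0.29 × 24 × 0.050 = 0.3480 kg/m.
D = 3.5²/(4π × 24 × 0.3480²) = 0.335 m²/day.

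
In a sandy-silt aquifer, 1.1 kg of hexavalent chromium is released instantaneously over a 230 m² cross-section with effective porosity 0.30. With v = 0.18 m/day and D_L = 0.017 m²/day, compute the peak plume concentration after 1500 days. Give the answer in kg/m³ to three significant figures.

0.000891 kg/m³

The peak of an instantaneous 1D plume sits at x = vt; there the Gaussian factor is 1 and C_max = M/(n_e·A·√(4πDt)), where n_e·A is the pore area the mass is dissolved in.
√(4πDt) = √(4π × 0.017 × 1500) = 17.90 m, so C_max = 1.1/(0.30 × 230 × 17.90) = 0.000891 kg/m³.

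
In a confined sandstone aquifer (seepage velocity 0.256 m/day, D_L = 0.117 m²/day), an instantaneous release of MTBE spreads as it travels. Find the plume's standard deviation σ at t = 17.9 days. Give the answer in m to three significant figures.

Dispersive spreading gives a Gaussian with σ² = 2Dt; advection only shifts the center.
σ = √(2 × 0.117 × 17.9) = 2.05 m.

2.05 m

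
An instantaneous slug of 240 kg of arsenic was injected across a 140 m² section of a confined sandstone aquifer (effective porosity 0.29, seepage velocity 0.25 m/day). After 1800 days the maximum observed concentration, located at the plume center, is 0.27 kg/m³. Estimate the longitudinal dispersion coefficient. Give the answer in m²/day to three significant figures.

At the plume center C_max = M/(n_e·A·√(4πDt)), so D = M²/(4πt·(n_e·A·C_max)²).
n_e·A·C_max = 0.29 × 140 × 0.27 = 10.96 kg/m.
D = 240²/(4π × 1800 × 10.96²) = 0.0212 m²/day.

0.0212 m²/day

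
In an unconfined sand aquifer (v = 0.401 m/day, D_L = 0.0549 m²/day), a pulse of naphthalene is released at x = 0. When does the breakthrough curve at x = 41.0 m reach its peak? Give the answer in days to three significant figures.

102 days

For the 1D instantaneous-source solution, setting ∂C/∂t = 0 at fixed x gives v²t² + 2Dt − x² = 0, so t = (√(D² + v²x²) − D)/v².
√(D² + v²x²) = √(0.0549² + 0.401² × 41.0²) = 16.44; v² = 0.160801.
t = (16.44 − 0.0549)/0.160801 = 102 days (vs. the pure-advection estimate x/v = 102 d).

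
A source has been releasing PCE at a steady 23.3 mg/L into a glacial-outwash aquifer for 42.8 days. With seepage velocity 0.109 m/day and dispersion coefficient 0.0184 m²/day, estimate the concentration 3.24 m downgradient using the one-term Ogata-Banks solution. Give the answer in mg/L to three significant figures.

For a continuous step input, C/C₀ ≈ ½·erfc((x−vt)/(2√(Dt))).
vt = 0.109 × 42.8 = 4.6652 m and 2√(Dt) = 2√(0.0184 × 42.8) = 1.775 m.
Argument (x−vt)/(2√(Dt)) = (3.24 − 4.6652)/1.775 = -0.8029; ½·erfc(-0.8029) = 0.8719.
C = 23.3 × 0.8719 = 20.3 mg/L.

20.3 mg/L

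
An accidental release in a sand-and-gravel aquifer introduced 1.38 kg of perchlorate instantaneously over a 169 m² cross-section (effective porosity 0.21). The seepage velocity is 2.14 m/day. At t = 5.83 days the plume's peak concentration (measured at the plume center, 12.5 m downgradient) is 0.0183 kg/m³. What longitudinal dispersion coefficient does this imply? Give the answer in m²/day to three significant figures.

At the plume center C_max = M/(n_e·A·√(4πDt)), so D = M²/(4πt·(n_e·A·C_max)²).
n_e·A·C_max = 0.21 × 169 × 0.0183 = 0.6495 kg/m.
D = 1.38²/(4π × 5.83 × 0.6495²) = 0.0616 m²/day.

0.0616 m²/day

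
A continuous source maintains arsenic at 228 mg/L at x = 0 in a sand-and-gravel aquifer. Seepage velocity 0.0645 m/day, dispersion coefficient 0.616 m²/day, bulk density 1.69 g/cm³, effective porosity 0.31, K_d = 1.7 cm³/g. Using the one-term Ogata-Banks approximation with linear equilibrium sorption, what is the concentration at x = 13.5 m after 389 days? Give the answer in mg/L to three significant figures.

Retardation factor R = 1 + ρ_b·K_d/n = 1 + 1.69 × 1.7/0.31 = 10.27.
Sorption retards both mechanisms: v_R = v/R = 0.006280 m/day, D_R = D/R = 0.05998 m²/day.
v_R·t = 0.006280 × 389 = 2.44292 m; 2√(D_R t) = 9.661 m; argument = (13.5 − 2.44292)/9.661 = 1.145.
C = C₀ × ½·erfc(1.145) = 228 × 0.05269 = 12.0 mg/L.

12.0 mg/L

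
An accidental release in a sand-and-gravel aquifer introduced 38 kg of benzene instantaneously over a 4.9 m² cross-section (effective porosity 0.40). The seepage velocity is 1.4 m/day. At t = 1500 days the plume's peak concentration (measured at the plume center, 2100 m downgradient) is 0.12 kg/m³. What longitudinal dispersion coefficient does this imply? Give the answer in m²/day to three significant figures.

At the plume center C_max = M/(n_e·A·√(4πDt)), so D = M²/(4πt·(n_e·A·C_max)²).
n_e·A·C_max = 0.40 × 4.9 × 0.12 = 0.2352 kg/m.
D = 38²/(4π × 1500 × 0.2352²) = 1.38 m²/day.

1.38 m²/day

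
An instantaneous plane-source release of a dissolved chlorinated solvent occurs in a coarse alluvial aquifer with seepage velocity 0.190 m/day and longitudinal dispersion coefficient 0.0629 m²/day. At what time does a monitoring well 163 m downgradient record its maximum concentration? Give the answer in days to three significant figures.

856 days

For the 1D instantaneous-source solution, setting ∂C/∂t = 0 at fixed x gives v²t² + 2Dt − x² = 0, so t = (√(D² + v²x²) − D)/v².
√(D² + v²x²) = √(0.0629² + 0.190² × 163²) = 30.97; v² = 0.0361.
t = (30.97 − 0.0629)/0.0361 = 856 days (vs. the pure-advection estimate x/v = 858 d).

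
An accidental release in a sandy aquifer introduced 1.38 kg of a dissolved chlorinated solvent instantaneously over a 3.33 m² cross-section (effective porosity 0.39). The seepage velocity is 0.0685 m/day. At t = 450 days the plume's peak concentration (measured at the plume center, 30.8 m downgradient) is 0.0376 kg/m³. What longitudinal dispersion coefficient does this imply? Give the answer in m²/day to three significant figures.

At the plume center C_max = M/(n_e·A·√(4πDt)), so D = M²/(4πt·(n_e·A·C_max)²).
n_e·A·C_max = 0.39 × 3.33 × 0.0376 = 0.04883 kg/m.
D = 1.38²/(4π × 450 × 0.04883²) = 0.141 m²/day.

0.141 m²/day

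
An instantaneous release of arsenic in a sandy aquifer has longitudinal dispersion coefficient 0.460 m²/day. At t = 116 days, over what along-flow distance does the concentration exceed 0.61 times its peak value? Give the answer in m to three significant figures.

20.5 m

The plume is Gaussian with σ = √(2Dt) = √(2 × 0.460 × 116) = 10.33 m.
C/C_peak = exp(−Δx²/(2σ²)) = 0.61 ⇒ Δx = σ·√(−2 ln 0.61) = 10.33 × 0.9943 = 10.27 m.
Width = 2Δx = 20.5 m.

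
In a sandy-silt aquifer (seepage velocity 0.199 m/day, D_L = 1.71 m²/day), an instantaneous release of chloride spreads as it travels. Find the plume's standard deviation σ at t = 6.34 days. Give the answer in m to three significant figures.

4.66 m

Dispersive spreading gives a Gaussian with σ² = 2Dt; advection only shifts the center.
σ = √(2 × 1.71 × 6.34) = 4.66 m.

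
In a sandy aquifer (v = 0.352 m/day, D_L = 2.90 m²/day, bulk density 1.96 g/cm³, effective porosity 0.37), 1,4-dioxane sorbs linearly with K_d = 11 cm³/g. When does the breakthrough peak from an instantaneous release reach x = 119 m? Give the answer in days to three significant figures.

Retardation factor R = 1 + ρ_b·K_d/n = 1 + 1.96 × 11/0.37 = 59.27.
Sorption retards both mechanisms: v_R = v/R = 0.005939 m/day, D_R = D/R = 0.04893 m²/day.
Peak time from v_R²t² + 2D_R t − x² = 0: t = (√(D_R² + v_R²x²) − D_R)/v_R².
√(D_R² + v_R²x²) = √(0.04893² + 0.005939² × 119²) = 0.7084; v_R² = 3.527e-05.
t = (0.7084 − 0.04893)/3.527e-05 = 18700 days.

18700 days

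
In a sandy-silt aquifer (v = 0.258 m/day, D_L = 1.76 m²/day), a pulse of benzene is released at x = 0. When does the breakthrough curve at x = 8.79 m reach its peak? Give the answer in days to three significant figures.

16.7 days

For the 1D instantaneous-source solution, setting ∂C/∂t = 0 at fixed x gives v²t² + 2Dt − x² = 0, so t = (√(D² + v²x²) − D)/v².
√(D² + v²x²) = √(1.76² + 0.258² × 8.79²) = 2.871; v² = 0.066564.
t = (2.871 − 1.76)/0.066564 = 16.7 days (vs. the pure-advection estimate x/v = 34.1 d).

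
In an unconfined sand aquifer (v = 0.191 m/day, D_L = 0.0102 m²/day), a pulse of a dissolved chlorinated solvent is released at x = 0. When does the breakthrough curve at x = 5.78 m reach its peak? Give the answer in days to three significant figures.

30.0 days

For the 1D instantaneous-source solution, setting ∂C/∂t = 0 at fixed x gives v²t² + 2Dt − x² = 0, so t = (√(D² + v²x²) − D)/v².
√(D² + v²x²) = √(0.0102² + 0.191² × 5.78²) = 1.104; v² = 0.036481.
t = (1.104 − 0.0102)/0.036481 = 30.0 days (vs. the pure-advection estimate x/v = 30.3 d).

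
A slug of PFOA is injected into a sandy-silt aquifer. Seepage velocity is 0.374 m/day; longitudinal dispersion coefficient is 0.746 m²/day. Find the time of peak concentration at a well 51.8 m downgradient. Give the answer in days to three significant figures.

For the 1D instantaneous-source solution, setting ∂C/∂t = 0 at fixed x gives v²t² + 2Dt − x² = 0, so t = (√(D² + v²x²) − D)/v².
√(D² + v²x²) = √(0.746² + 0.374² × 51.8²) = 19.39; v² = 0.139876.
t = (19.39 − 0.746)/0.139876 = 133 days (vs. the pure-advection estimate x/v = 139 d).

133 days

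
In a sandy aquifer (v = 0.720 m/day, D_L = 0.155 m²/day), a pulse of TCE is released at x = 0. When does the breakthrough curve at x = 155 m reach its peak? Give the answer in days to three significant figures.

For the 1D instantaneous-source solution, setting ∂C/∂t = 0 at fixed x gives v²t² + 2Dt − x² = 0, so t = (√(D² + v²x²) − D)/v².
√(D² + v²x²) = √(0.155² + 0.720² × 155²) = 111.6; v² = 0.5184.
t = (111.6 − 0.155)/0.5184 = 215 days (vs. the pure-advection estimate x/v = 215 d).

215 days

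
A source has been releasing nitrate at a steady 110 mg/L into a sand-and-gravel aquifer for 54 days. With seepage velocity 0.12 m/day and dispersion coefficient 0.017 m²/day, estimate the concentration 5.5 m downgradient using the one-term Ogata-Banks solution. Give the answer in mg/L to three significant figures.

For a continuous step input, C/C₀ ≈ ½·erfc((x−vt)/(2√(Dt))).
vt = 0.12 × 54 = 6.48 m and 2√(Dt) = 2√(0.017 × 54) = 1.916 m.
Argument (x−vt)/(2√(Dt)) = (5.5 − 6.48)/1.916 = -0.5115; ½·erfc(-0.5115) = 0.7653.
C = 110 × 0.7653 = 84.2 mg/L.

84.2 mg/L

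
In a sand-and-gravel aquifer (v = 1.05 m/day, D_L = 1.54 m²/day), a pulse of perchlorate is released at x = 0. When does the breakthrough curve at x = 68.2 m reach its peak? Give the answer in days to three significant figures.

63.6 days

For the 1D instantaneous-source solution, setting ∂C/∂t = 0 at fixed x gives v²t² + 2Dt − x² = 0, so t = (√(D² + v²x²) − D)/v².
√(D² + v²x²) = √(1.54² + 1.05² × 68.2²) = 71.63; v² = 1.1025.
t = (71.63 − 1.54)/1.1025 = 63.6 days (vs. the pure-advection estimate x/v = 65.0 d).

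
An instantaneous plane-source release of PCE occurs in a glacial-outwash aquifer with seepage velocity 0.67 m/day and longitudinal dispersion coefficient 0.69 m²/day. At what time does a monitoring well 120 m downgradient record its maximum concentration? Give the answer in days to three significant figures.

178 days

For the 1D instantaneous-source solution, setting ∂C/∂t = 0 at fixed x gives v²t² + 2Dt − x² = 0, so t = (√(D² + v²x²) − D)/v².
√(D² + v²x²) = √(0.69² + 0.67² × 120²) = 80.40; v² = 0.4489.
t = (80.40 − 0.69)/0.4489 = 178 days (vs. the pure-advection estimate x/v = 179 d).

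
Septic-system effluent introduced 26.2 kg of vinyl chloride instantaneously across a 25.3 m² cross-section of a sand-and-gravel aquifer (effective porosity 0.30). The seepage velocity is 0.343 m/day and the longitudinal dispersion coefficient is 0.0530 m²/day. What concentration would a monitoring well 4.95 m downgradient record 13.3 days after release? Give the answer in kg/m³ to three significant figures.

For an instantaneous plane source, C(x,t) = M/(n_e·A·√(4πDt)) · exp(−(x−vt)²/(4Dt)), with n_e·A the pore (flow) area.
Plume center vt = 0.343 × 13.3 = 4.5619 m, so the well at 4.95 m is 0.3881 m downgradient of the peak.
√(4πDt) = 2.976 m, giving peak height M/(n_e·A·√(4πDt)) = 26.2/(0.30 × 25.3 × 2.976) = 1.160 kg/m³.
(x−vt)²/(4Dt) = (0.3881)²/(4 × 0.0530 × 13.3) = 0.05342; exp(−0.05342) = 0.9480.
C = 1.160 × 0.9480 = 1.10 kg/m³.

1.10 kg/m³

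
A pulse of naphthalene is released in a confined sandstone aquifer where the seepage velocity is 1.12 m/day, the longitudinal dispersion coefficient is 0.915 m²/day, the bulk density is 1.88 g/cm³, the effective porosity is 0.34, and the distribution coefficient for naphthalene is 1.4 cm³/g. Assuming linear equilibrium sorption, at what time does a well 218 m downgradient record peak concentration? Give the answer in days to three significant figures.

1700 days

Retardation factor R = 1 + ρ_b·K_d/n = 1 + 1.88 × 1.4/0.34 = 8.741.
Sorption retards both mechanisms: v_R = v/R = 0.1281 m/day, D_R = D/R = 0.1047 m²/day.
Peak time from v_R²t² + 2D_R t − x² = 0: t = (√(D_R² + v_R²x²) − D_R)/v_R².
√(D_R² + v_R²x²) = √(0.1047² + 0.1281² × 218²) = 27.93; v_R² = 0.01641.
t = (27.93 − 0.1047)/0.01641 = 1700 days.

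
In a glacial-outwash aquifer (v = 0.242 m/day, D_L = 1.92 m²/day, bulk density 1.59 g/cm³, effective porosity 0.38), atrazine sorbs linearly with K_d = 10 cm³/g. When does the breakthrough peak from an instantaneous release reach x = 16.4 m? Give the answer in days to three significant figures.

Retardation factor R = 1 + ρ_b·K_d/n = 1 + 1.59 × 10/0.38 = 42.84.
Sorption retards both mechanisms: v_R = v/R = 0.005649 m/day, D_R = D/R = 0.04482 m²/day.
Peak time from v_R²t² + 2D_R t − x² = 0: t = (√(D_R² + v_R²x²) − D_R)/v_R².
√(D_R² + v_R²x²) = √(0.04482² + 0.005649² × 16.4²) = 0.1029; v_R² = 3.191e-05.
t = (0.1029 − 0.04482)/3.191e-05 = 1820 days.

1820 days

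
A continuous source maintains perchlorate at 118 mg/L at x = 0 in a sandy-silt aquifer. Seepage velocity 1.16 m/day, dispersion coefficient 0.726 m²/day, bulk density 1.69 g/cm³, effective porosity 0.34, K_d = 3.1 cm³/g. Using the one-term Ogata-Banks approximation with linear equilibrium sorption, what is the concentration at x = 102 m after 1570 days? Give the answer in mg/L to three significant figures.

91.7 mg/L

Retardation factor R = 1 + ρ_b·K_d/n = 1 + 1.69 × 3.1/0.34 = 16.41.
Sorption retards both mechanisms: v_R = v/R = 0.07069 m/day, D_R = D/R = 0.04424 m²/day.
v_R·t = 0.07069 × 1570 = 110.9833 m; 2√(D_R t) = 16.67 m; argument = (102 − 110.9833)/16.67 = -0.5389.
C = C₀ × ½·erfc(-0.5389) = 118 × 0.7770 = 91.7 mg/L.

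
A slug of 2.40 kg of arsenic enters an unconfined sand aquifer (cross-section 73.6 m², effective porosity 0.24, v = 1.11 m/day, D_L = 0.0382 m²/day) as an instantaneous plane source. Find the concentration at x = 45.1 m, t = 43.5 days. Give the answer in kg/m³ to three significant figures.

0.00646 kg/m³

For an instantaneous plane source, C(x,t) = M/(n_e·A·√(4πDt)) · exp(−(x−vt)²/(4Dt)), with n_e·A the pore (flow) area.
Plume center vt = 1.11 × 43.5 = 48.285 m, so the well at 45.1 m is 3.185 m upgradient of the peak.
√(4πDt) = 4.570 m, giving peak height M/(n_e·A·√(4πDt)) = 2.40/(0.24 × 73.6 × 4.570) = 0.02973 kg/m³.
(x−vt)²/(4Dt) = (-3.185)²/(4 × 0.0382 × 43.5) = 1.526; exp(−1.526) = 0.2174.
C = 0.02973 × 0.2174 = 0.00646 kg/m³.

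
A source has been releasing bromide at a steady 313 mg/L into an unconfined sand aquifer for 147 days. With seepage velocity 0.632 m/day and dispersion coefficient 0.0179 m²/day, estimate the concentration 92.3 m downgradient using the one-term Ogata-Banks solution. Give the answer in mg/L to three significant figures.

For a continuous step input, C/C₀ ≈ ½·erfc((x−vt)/(2√(Dt))).
vt = 0.632 × 147 = 92.904 m and 2√(Dt) = 2√(0.0179 × 147) = 3.244 m.
Argument (x−vt)/(2√(Dt)) = (92.3 − 92.904)/3.244 = -0.1862; ½·erfc(-0.1862) = 0.6039.
C = 313 × 0.6039 = 189 mg/L.

189 mg/L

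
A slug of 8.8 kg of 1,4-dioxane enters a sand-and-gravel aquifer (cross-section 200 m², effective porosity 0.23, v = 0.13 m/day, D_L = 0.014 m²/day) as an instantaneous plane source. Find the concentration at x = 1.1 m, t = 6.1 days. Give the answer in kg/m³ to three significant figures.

0.140 kg/m³

For an instantaneous plane source, C(x,t) = M/(n_e·A·√(4πDt)) · exp(−(x−vt)²/(4Dt)), with n_e·A the pore (flow) area.
Plume center vt = 0.13 × 6.1 = 0.793 m, so the well at 1.1 m is 0.307 m downgradient of the peak.
√(4πDt) = 1.036 m, giving peak height M/(n_e·A·√(4πDt)) = 8.8/(0.23 × 200 × 1.036) = 0.1847 kg/m³.
(x−vt)²/(4Dt) = (0.307)²/(4 × 0.014 × 6.1) = 0.2759; exp(−0.2759) = 0.7589.
C = 0.1847 × 0.7589 = 0.140 kg/m³.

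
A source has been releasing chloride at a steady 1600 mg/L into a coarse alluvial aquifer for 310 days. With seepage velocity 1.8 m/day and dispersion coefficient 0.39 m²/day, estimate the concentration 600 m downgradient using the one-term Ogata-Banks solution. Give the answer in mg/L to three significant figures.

5.53 mg/L

For a continuous step input, C/C₀ ≈ ½·erfc((x−vt)/(2√(Dt))).
vt = 1.8 × 310 = 558 m and 2√(Dt) = 2√(0.39 × 310) = 21.99 m.
Argument (x−vt)/(2√(Dt)) = (600 − 558)/21.99 = 1.910; ½·erfc(1.910) = 0.003455.
C = 1600 × 0.003455 = 5.53 mg/L.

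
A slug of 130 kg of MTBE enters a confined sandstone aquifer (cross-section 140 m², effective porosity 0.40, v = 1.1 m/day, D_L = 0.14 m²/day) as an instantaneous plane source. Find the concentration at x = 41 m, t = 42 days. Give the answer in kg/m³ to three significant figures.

For an instantaneous plane source, C(x,t) = M/(n_e·A·√(4πDt)) · exp(−(x−vt)²/(4Dt)), with n_e·A the pore (flow) area.
Plume center vt = 1.1 × 42 = 46.2 m, so the well at 41 m is 5.2 m upgradient of the peak.
√(4πDt) = 8.596 m, giving peak height M/(n_e·A·√(4πDt)) = 130/(0.40 × 140 × 8.596) = 0.2701 kg/m³.
(x−vt)²/(4Dt) = (-5.2)²/(4 × 0.14 × 42) = 1.150; exp(−1.150) = 0.3166.
C = 0.2701 × 0.3166 = 0.0855 kg/m³.

0.0855 kg/m³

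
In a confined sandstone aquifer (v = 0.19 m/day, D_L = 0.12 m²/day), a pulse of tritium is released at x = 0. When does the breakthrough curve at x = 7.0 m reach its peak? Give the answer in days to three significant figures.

33.7 days

For the 1D instantaneous-source solution, setting ∂C/∂t = 0 at fixed x gives v²t² + 2Dt − x² = 0, so t = (√(D² + v²x²) − D)/v².
√(D² + v²x²) = √(0.12² + 0.19² × 7.0²) = 1.335; v² = 0.0361.
t = (1.335 − 0.12)/0.0361 = 33.7 days (vs. the pure-advection estimate x/v = 36.8 d).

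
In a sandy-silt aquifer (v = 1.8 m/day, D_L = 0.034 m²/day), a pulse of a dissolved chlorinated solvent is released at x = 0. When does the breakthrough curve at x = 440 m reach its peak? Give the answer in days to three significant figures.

244 days

For the 1D instantaneous-source solution, setting ∂C/∂t = 0 at fixed x gives v²t² + 2Dt − x² = 0, so t = (√(D² + v²x²) − D)/v².
√(D² + v²x²) = √(0.034² + 1.8² × 440²) = 792.0; v² = 3.24.
t = (792.0 − 0.034)/3.24 = 244 days (vs. the pure-advection estimate x/v = 244 d).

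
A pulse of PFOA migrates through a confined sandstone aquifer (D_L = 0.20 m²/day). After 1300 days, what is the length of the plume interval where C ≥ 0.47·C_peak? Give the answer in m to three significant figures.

56.0 m

The plume is Gaussian with σ = √(2Dt) = √(2 × 0.20 × 1300) = 22.80 m.
C/C_peak = exp(−Δx²/(2σ²)) = 0.47 ⇒ Δx = σ·√(−2 ln 0.47) = 22.80 × 1.229 = 28.02 m.
Width = 2Δx = 56.0 m.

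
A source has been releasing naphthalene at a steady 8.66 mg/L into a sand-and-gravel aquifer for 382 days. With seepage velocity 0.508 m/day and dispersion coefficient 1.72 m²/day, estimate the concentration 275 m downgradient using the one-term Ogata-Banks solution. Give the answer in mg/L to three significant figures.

0.111 mg/L

For a continuous step input, C/C₀ ≈ ½·erfc((x−vt)/(2√(Dt))).
vt = 0.508 × 382 = 194.056 m and 2√(Dt) = 2√(1.72 × 382) = 51.27 m.
Argument (x−vt)/(2√(Dt)) = (275 − 194.056)/51.27 = 1.579; ½·erfc(1.579) = 0.01277.
C = 8.66 × 0.01277 = 0.111 mg/L.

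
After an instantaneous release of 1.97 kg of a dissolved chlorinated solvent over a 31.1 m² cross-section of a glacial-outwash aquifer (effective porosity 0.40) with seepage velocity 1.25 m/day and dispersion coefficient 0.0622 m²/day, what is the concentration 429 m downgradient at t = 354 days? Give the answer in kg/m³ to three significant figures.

0.00120 kg/m³

For an instantaneous plane source, C(x,t) = M/(n_e·A·√(4πDt)) · exp(−(x−vt)²/(4Dt)), with n_e·A the pore (flow) area.
Plume center vt = 1.25 × 354 = 442.5 m, so the well at 429 m is 13.5 m upgradient of the peak.
√(4πDt) = 16.63 m, giving peak height M/(n_e·A·√(4πDt)) = 1.97/(0.40 × 31.1 × 16.63) = 0.009523 kg/m³.
(x−vt)²/(4Dt) = (-13.5)²/(4 × 0.0622 × 354) = 2.069; exp(−2.069) = 0.1263.
C = 0.009523 × 0.1263 = 0.00120 kg/m³.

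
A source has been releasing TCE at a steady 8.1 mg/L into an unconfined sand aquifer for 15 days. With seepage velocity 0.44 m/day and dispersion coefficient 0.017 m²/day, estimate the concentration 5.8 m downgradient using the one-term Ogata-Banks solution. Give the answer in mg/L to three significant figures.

For a continuous step input, C/C₀ ≈ ½·erfc((x−vt)/(2√(Dt))).
vt = 0.44 × 15 = 6.6 m and 2√(Dt) = 2√(0.017 × 15) = 1.010 m.
Argument (x−vt)/(2√(Dt)) = (5.8 − 6.6)/1.010 = -0.7921; ½·erfc(-0.7921) = 0.8687.
C = 8.1 × 0.8687 = 7.04 mg/L.

7.04 mg/L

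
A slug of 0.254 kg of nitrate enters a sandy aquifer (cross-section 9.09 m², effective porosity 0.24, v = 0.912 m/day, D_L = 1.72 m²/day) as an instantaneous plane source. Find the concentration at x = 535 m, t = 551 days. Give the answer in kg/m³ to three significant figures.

0.000808 kg/m³

For an instantaneous plane source, C(x,t) = M/(n_e·A·√(4πDt)) · exp(−(x−vt)²/(4Dt)), with n_e·A the pore (flow) area.
Plume center vt = 0.912 × 551 = 502.512 m, so the well at 535 m is 32.488 m downgradient of the peak.
√(4πDt) = 109.1 m, giving peak height M/(n_e·A·√(4πDt)) = 0.254/(0.24 × 9.09 × 109.1) = 0.001067 kg/m³.
(x−vt)²/(4Dt) = (32.488)²/(4 × 1.72 × 551) = 0.2784; exp(−0.2784) = 0.7570.
C = 0.001067 × 0.7570 = 0.000808 kg/m³.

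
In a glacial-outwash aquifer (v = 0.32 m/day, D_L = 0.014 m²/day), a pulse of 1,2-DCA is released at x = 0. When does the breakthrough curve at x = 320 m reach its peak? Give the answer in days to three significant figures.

For the 1D instantaneous-source solution, setting ∂C/∂t = 0 at fixed x gives v²t² + 2Dt − x² = 0, so t = (√(D² + v²x²) − D)/v².
√(D² + v²x²) = √(0.014² + 0.32² × 320²) = 102.4; v² = 0.1024.
t = (102.4 − 0.014)/0.1024 = 1000 days (vs. the pure-advection estimate x/v = 1000 d).

1000 days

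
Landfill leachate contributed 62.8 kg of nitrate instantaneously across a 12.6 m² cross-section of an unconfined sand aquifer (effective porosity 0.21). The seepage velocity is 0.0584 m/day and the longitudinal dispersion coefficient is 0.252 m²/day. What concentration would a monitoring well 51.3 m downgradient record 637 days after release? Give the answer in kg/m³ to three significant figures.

0.388 kg/m³

For an instantaneous plane source, C(x,t) = M/(n_e·A·√(4πDt)) · exp(−(x−vt)²/(4Dt)), with n_e·A the pore (flow) area.
Plume center vt = 0.0584 × 637 = 37.2008 m, so the well at 51.3 m is 14.0992 m downgradient of the peak.
√(4πDt) = 44.91 m, giving peak height M/(n_e·A·√(4πDt)) = 62.8/(0.21 × 12.6 × 44.91) = 0.5285 kg/m³.
(x−vt)²/(4Dt) = (14.0992)²/(4 × 0.252 × 637) = 0.3096; exp(−0.3096) = 0.7337.
C = 0.5285 × 0.7337 = 0.388 kg/m³.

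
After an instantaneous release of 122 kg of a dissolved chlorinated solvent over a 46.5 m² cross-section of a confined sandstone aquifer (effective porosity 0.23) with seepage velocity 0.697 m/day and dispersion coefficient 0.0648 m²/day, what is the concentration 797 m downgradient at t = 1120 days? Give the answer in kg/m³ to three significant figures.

For an instantaneous plane source, C(x,t) = M/(n_e·A·√(4πDt)) · exp(−(x−vt)²/(4Dt)), with n_e·A the pore (flow) area.
Plume center vt = 0.697 × 1120 = 780.64 m, so the well at 797 m is 16.36 m downgradient of the peak.
√(4πDt) = 30.20 m, giving peak height M/(n_e·A·√(4πDt)) = 122/(0.23 × 46.5 × 30.20) = 0.3777 kg/m³.
(x−vt)²/(4Dt) = (16.36)²/(4 × 0.0648 × 1120) = 0.9220; exp(−0.9220) = 0.3977.
C = 0.3777 × 0.3977 = 0.150 kg/m³.

0.150 kg/m³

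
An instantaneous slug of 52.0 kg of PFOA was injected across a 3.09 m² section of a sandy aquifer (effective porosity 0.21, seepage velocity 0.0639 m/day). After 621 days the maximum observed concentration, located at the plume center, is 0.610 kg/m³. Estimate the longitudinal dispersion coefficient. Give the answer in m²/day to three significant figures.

2.21 m²/day

At the plume center C_max = M/(n_e·A·√(4πDt)), so D = M²/(4πt·(n_e·A·C_max)²).
n_e·A·C_max = 0.21 × 3.09 × 0.610 = 0.3958 kg/m.
D = 52.0²/(4π × 621 × 0.3958²) = 2.21 m²/day.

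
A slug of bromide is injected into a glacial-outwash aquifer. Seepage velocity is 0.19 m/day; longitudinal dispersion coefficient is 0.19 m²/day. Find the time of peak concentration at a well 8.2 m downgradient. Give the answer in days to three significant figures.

38.2 days

For the 1D instantaneous-source solution, setting ∂C/∂t = 0 at fixed x gives v²t² + 2Dt − x² = 0, so t = (√(D² + v²x²) − D)/v².
√(D² + v²x²) = √(0.19² + 0.19² × 8.2²) = 1.570; v² = 0.0361.
t = (1.570 − 0.19)/0.0361 = 38.2 days (vs. the pure-advection estimate x/v = 43.2 d).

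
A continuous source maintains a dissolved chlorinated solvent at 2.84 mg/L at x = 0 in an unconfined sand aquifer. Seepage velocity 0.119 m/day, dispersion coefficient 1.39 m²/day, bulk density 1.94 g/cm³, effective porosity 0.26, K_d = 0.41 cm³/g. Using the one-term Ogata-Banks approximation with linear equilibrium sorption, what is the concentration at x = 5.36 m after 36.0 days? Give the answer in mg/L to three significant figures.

0.548 mg/L

Retardation factor R = 1 + ρ_b·K_d/n = 1 + 1.94 × 0.41/0.26 = 4.059.
Sorption retards both mechanisms: v_R = v/R = 0.02932 m/day, D_R = D/R = 0.3424 m²/day.
v_R·t = 0.02932 × 36.0 = 1.05552 m; 2√(D_R t) = 7.022 m; argument = (5.36 − 1.05552)/7.022 = 0.6130.
C = C₀ × ½·erfc(0.6130) = 2.84 × 0.1930 = 0.548 mg/L.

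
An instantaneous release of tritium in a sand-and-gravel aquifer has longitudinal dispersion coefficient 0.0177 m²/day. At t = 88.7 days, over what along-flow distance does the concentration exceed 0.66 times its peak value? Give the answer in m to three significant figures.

The plume is Gaussian with σ = √(2Dt) = √(2 × 0.0177 × 88.7) = 1.772 m.
C/C_peak = exp(−Δx²/(2σ²)) = 0.66 ⇒ Δx = σ·√(−2 ln 0.66) = 1.772 × 0.9116 = 1.615 m.
Width = 2Δx = 3.23 m.

3.23 m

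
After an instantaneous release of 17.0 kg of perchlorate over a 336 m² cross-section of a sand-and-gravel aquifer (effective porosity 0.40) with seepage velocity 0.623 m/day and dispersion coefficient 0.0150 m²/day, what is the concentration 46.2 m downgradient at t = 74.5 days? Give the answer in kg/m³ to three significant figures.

For an instantaneous plane source, C(x,t) = M/(n_e·A·√(4πDt)) · exp(−(x−vt)²/(4Dt)), with n_e·A the pore (flow) area.
Plume center vt = 0.623 × 74.5 = 46.4135 m, so the well at 46.2 m is 0.2135 m upgradient of the peak.
√(4πDt) = 3.747 m, giving peak height M/(n_e·A·√(4πDt)) = 17.0/(0.40 × 336 × 3.747) = 0.03376 kg/m³.
(x−vt)²/(4Dt) = (-0.2135)²/(4 × 0.0150 × 74.5) = 0.01020; exp(−0.01020) = 0.9899.
C = 0.03376 × 0.9899 = 0.0334 kg/m³.

0.0334 kg/m³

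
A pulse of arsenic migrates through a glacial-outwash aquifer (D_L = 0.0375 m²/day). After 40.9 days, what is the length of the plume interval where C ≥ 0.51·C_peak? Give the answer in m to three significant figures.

4.06 m

The plume is Gaussian with σ = √(2Dt) = √(2 × 0.0375 × 40.9) = 1.751 m.
C/C_peak = exp(−Δx²/(2σ²)) = 0.51 ⇒ Δx = σ·√(−2 ln 0.51) = 1.751 × 1.160 = 2.031 m.
Width = 2Δx = 4.06 m.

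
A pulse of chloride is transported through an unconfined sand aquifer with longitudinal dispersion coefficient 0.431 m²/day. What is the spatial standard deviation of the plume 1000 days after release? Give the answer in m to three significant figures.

29.4 m

Dispersive spreading gives a Gaussian with σ² = 2Dt; advection only shifts the center.
σ = √(2 × 0.431 × 1000) = 29.4 m.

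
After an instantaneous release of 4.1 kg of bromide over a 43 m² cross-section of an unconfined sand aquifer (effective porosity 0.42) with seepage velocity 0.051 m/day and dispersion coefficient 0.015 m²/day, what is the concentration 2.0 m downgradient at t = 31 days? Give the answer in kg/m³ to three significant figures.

For an instantaneous plane source, C(x,t) = M/(n_e·A·√(4πDt)) · exp(−(x−vt)²/(4Dt)), with n_e·A the pore (flow) area.
Plume center vt = 0.051 × 31 = 1.581 m, so the well at 2.0 m is 0.419 m downgradient of the peak.
√(4πDt) = 2.417 m, giving peak height M/(n_e·A·√(4πDt)) = 4.1/(0.42 × 43 × 2.417) = 0.09393 kg/m³.
(x−vt)²/(4Dt) = (0.419)²/(4 × 0.015 × 31) = 0.09439; exp(−0.09439) = 0.9099.
C = 0.09393 × 0.9099 = 0.0855 kg/m³.

0.0855 kg/m³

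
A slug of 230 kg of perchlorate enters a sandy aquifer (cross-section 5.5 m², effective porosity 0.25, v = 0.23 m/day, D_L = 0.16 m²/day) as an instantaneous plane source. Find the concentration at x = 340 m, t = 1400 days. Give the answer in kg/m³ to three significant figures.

For an instantaneous plane source, C(x,t) = M/(n_e·A·√(4πDt)) · exp(−(x−vt)²/(4Dt)), with n_e·A the pore (flow) area.
Plume center vt = 0.23 × 1400 = 322 m, so the well at 340 m is 18 m downgradient of the peak.
√(4πDt) = 53.06 m, giving peak height M/(n_e·A·√(4πDt)) = 230/(0.25 × 5.5 × 53.06) = 3.153 kg/m³.
(x−vt)²/(4Dt) = (18)²/(4 × 0.16 × 1400) = 0.3616; exp(−0.3616) = 0.6966.
C = 3.153 × 0.6966 = 2.20 kg/m³.

2.20 kg/m³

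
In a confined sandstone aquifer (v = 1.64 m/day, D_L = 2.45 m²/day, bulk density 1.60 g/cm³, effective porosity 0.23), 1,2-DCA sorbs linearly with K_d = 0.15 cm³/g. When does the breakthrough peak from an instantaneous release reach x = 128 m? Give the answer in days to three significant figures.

158 days

Retardation factor R = 1 + ρ_b·K_d/n = 1 + 1.60 × 0.15/0.23 = 2.043.
Sorption retards both mechanisms: v_R = v/R = 0.8027 m/day, D_R = D/R = 1.199 m²/day.
Peak time from v_R²t² + 2D_R t − x² = 0: t = (√(D_R² + v_R²x²) − D_R)/v_R².
√(D_R² + v_R²x²) = √(1.199² + 0.8027² × 128²) = 102.8; v_R² = 0.6443.
t = (102.8 − 1.199)/0.6443 = 158 days.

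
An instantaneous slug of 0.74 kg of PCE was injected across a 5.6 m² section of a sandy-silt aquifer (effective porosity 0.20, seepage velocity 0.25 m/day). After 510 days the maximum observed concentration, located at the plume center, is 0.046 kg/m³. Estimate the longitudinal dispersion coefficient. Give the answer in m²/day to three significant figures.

0.0322 m²/day

At the plume center C_max = M/(n_e·A·√(4πDt)), so D = M²/(4πt·(n_e·A·C_max)²).
n_e·A·C_max = 0.20 × 5.6 × 0.046 = 0.05152 kg/m.
D = 0.74²/(4π × 510 × 0.05152²) = 0.0322 m²/day.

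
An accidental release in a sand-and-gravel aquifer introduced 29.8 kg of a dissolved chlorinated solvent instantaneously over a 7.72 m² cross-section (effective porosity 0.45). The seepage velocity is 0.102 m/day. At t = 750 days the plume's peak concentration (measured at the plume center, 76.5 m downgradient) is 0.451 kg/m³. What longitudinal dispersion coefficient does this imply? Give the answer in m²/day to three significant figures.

At the plume center C_max = M/(n_e·A·√(4πDt)), so D = M²/(4πt·(n_e·A·C_max)²).
n_e·A·C_max = 0.45 × 7.72 × 0.451 = 1.567 kg/m.
D = 29.8²/(4π × 750 × 1.567²) = 0.0384 m²/day.

0.0384 m²/day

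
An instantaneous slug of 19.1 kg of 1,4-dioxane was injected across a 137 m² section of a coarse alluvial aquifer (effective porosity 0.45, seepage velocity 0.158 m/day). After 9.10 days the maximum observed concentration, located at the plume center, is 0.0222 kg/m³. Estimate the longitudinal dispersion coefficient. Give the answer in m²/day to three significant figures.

At the plume center C_max = M/(n_e·A·√(4πDt)), so D = M²/(4πt·(n_e·A·C_max)²).
n_e·A·C_max = 0.45 × 137 × 0.0222 = 1.369 kg/m.
D = 19.1²/(4π × 9.10 × 1.369²) = 1.70 m²/day.

1.70 m²/day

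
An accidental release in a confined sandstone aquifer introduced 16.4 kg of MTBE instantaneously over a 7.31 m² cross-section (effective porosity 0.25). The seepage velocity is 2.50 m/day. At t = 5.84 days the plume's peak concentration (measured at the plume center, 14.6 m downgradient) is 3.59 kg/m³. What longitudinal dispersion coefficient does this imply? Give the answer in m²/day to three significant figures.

0.0851 m²/day

At the plume center C_max = M/(n_e·A·√(4πDt)), so D = M²/(4πt·(n_e·A·C_max)²).
n_e·A·C_max = 0.25 × 7.31 × 3.59 = 6.561 kg/m.
D = 16.4²/(4π × 5.84 × 6.561²) = 0.0851 m²/day.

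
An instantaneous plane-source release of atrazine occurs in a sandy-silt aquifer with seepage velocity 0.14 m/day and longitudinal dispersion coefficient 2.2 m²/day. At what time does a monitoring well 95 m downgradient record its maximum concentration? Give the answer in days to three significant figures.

576 days

For the 1D instantaneous-source solution, setting ∂C/∂t = 0 at fixed x gives v²t² + 2Dt − x² = 0, so t = (√(D² + v²x²) − D)/v².
√(D² + v²x²) = √(2.2² + 0.14² × 95²) = 13.48; v² = 0.0196.
t = (13.48 − 2.2)/0.0196 = 576 days (vs. the pure-advection estimate x/v = 679 d).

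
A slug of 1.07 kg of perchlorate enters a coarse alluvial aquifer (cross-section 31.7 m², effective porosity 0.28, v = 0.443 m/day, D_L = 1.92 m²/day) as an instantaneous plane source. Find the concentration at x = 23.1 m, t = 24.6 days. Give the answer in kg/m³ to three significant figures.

0.00225 kg/m³

For an instantaneous plane source, C(x,t) = M/(n_e·A·√(4πDt)) · exp(−(x−vt)²/(4Dt)), with n_e·A the pore (flow) area.
Plume center vt = 0.443 × 24.6 = 10.8978 m, so the well at 23.1 m is 12.2022 m downgradient of the peak.
√(4πDt) = 24.36 m, giving peak height M/(n_e·A·√(4πDt)) = 1.07/(0.28 × 31.7 × 24.36) = 0.004949 kg/m³.
(x−vt)²/(4Dt) = (12.2022)²/(4 × 1.92 × 24.6) = 0.7881; exp(−0.7881) = 0.4547.
C = 0.004949 × 0.4547 = 0.00225 kg/m³.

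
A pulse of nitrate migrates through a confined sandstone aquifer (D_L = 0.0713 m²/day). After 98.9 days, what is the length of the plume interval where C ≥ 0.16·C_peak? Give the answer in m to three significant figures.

14.4 m

The plume is Gaussian with σ = √(2Dt) = √(2 × 0.0713 × 98.9) = 3.755 m.
C/C_peak = exp(−Δx²/(2σ²)) = 0.16 ⇒ Δx = σ·√(−2 ln 0.16) = 3.755 × 1.914 = 7.187 m.
Width = 2Δx = 14.4 m.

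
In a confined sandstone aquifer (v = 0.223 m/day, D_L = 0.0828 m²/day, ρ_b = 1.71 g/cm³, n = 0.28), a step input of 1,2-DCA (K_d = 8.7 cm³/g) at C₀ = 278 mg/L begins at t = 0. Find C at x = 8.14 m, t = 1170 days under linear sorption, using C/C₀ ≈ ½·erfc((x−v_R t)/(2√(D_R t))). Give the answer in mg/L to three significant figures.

Retardation factor R = 1 + ρ_b·K_d/n = 1 + 1.71 × 8.7/0.28 = 54.13.
Sorption retards both mechanisms: v_R = v/R = 0.004120 m/day, D_R = D/R = 0.001530 m²/day.
v_R·t = 0.004120 × 1170 = 4.8204 m; 2√(D_R t) = 2.676 m; argument = (8.14 − 4.8204)/2.676 = 1.241.
C = C₀ × ½·erfc(1.241) = 278 × 0.03963 = 11.0 mg/L.

11.0 mg/L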